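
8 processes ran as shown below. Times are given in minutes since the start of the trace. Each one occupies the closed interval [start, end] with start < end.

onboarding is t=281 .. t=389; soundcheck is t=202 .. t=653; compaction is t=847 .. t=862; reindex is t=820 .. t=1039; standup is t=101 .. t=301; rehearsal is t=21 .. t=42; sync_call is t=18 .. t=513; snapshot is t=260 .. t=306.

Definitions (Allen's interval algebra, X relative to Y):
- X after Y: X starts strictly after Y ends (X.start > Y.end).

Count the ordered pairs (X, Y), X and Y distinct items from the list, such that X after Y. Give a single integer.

Checking all 56 ordered pairs for relation 'after'; matching pairs in alphabetical order:
(compaction, onboarding): compaction after onboarding ✓
(compaction, rehearsal): compaction after rehearsal ✓
(compaction, snapshot): compaction after snapshot ✓
(compaction, soundcheck): compaction after soundcheck ✓
(compaction, standup): compaction after standup ✓
(compaction, sync_call): compaction after sync_call ✓
(onboarding, rehearsal): onboarding after rehearsal ✓
(reindex, onboarding): reindex after onboarding ✓
(reindex, rehearsal): reindex after rehearsal ✓
(reindex, snapshot): reindex after snapshot ✓
(reindex, soundcheck): reindex after soundcheck ✓
(reindex, standup): reindex after standup ✓
(reindex, sync_call): reindex after sync_call ✓
(snapshot, rehearsal): snapshot after rehearsal ✓
(soundcheck, rehearsal): soundcheck after rehearsal ✓
(standup, rehearsal): standup after rehearsal ✓
Count: 16.

16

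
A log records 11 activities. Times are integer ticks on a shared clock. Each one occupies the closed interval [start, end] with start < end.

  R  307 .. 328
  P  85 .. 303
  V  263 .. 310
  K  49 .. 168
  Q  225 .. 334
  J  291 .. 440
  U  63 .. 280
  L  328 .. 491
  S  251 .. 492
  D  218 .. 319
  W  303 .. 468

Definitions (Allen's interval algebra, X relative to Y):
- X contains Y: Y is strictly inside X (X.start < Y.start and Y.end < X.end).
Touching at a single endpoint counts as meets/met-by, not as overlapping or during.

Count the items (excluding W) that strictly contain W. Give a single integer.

Target W = [303, 468].
D [218, 319] → overlaps → no.
J [291, 440] → overlaps → no.
K [49, 168] → before → no.
L [328, 491] → overlapped-by → no.
P [85, 303] → meets → no.
Q [225, 334] → overlaps → no.
R [307, 328] → during → no.
S [251, 492] → contains → counts.
U [63, 280] → before → no.
V [263, 310] → overlaps → no.
Total: 1.

1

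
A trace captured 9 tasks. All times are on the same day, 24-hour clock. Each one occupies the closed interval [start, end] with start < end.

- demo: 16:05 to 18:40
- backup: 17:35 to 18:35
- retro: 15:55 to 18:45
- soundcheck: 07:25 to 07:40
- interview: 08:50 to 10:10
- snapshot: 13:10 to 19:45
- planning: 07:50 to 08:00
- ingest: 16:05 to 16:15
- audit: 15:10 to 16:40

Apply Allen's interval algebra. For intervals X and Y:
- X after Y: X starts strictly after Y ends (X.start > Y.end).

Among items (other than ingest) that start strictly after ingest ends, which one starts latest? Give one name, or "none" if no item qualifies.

backup

Target ingest = [16:05, 16:15].
audit [15:10, 16:40] → contains → excluded.
backup [17:35, 18:35] → after → candidate.
demo [16:05, 18:40] → started-by → excluded.
interview [08:50, 10:10] → before → excluded.
planning [07:50, 08:00] → before → excluded.
retro [15:55, 18:45] → contains → excluded.
snapshot [13:10, 19:45] → contains → excluded.
soundcheck [07:25, 07:40] → before → excluded.
Among candidates, latest start is 17:35 → backup.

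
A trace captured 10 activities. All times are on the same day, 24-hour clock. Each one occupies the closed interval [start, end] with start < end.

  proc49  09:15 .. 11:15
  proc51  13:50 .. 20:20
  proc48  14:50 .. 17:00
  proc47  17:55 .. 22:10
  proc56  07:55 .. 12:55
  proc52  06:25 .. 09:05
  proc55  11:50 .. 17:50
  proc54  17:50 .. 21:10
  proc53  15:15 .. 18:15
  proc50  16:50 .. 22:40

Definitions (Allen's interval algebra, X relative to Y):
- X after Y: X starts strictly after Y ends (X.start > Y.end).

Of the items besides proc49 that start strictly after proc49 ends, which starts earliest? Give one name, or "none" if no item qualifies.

proc55

Target proc49 = [09:15, 11:15].
proc47 [17:55, 22:10] → after → candidate.
proc48 [14:50, 17:00] → after → candidate.
proc50 [16:50, 22:40] → after → candidate.
proc51 [13:50, 20:20] → after → candidate.
proc52 [06:25, 09:05] → before → excluded.
proc53 [15:15, 18:15] → after → candidate.
proc54 [17:50, 21:10] → after → candidate.
proc55 [11:50, 17:50] → after → candidate.
proc56 [07:55, 12:55] → contains → excluded.
Among candidates, earliest start is 11:50 → proc55.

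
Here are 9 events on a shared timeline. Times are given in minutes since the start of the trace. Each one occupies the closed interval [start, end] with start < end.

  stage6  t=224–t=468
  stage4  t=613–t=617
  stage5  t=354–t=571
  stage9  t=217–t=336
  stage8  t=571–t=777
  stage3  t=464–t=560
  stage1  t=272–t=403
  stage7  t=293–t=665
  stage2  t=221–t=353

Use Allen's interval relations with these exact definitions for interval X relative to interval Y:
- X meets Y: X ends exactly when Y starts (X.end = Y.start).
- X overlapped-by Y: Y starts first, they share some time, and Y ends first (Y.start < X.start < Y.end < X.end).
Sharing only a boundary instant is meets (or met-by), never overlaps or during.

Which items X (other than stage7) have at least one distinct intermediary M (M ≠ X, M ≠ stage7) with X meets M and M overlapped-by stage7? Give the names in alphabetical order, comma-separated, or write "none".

stage5

Target stage7 = [t=293, t=665].
Intermediaries M with M overlapped-by stage7: stage8.
Via stage8 — items with X meets stage8: stage5.
Union: stage5.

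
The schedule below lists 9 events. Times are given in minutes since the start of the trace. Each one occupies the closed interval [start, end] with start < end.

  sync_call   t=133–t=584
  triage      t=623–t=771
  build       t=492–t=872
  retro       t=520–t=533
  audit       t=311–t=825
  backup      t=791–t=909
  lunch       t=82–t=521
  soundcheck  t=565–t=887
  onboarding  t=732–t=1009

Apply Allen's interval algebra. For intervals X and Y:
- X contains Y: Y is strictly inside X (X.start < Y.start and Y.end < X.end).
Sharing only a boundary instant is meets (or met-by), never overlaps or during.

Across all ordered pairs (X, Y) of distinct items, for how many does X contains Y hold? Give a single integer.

Checking all 72 ordered pairs for relation 'contains'; matching pairs in alphabetical order:
(audit, retro): audit contains retro ✓
(audit, triage): audit contains triage ✓
(build, retro): build contains retro ✓
(build, triage): build contains triage ✓
(onboarding, backup): onboarding contains backup ✓
(soundcheck, triage): soundcheck contains triage ✓
(sync_call, retro): sync_call contains retro ✓
Count: 7.

7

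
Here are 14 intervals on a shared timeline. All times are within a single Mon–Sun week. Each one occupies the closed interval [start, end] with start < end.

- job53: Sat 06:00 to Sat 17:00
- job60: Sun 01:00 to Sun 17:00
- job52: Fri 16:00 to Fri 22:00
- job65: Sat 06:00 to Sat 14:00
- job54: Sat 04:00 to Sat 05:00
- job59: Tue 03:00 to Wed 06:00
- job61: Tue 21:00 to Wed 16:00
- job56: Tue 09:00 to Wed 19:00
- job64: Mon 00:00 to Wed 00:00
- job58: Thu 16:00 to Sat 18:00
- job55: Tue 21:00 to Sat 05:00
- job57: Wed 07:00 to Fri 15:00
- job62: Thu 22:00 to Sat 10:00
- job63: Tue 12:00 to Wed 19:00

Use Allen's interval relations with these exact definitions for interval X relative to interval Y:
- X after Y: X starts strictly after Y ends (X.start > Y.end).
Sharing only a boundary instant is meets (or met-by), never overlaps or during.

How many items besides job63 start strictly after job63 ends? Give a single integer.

7

Target job63 = [Tue 12:00, Wed 19:00].
job52 [Fri 16:00, Fri 22:00] → after → counts.
job53 [Sat 06:00, Sat 17:00] → after → counts.
job54 [Sat 04:00, Sat 05:00] → after → counts.
job55 [Tue 21:00, Sat 05:00] → overlapped-by → no.
job56 [Tue 09:00, Wed 19:00] → finished-by → no.
job57 [Wed 07:00, Fri 15:00] → overlapped-by → no.
job58 [Thu 16:00, Sat 18:00] → after → counts.
job59 [Tue 03:00, Wed 06:00] → overlaps → no.
job60 [Sun 01:00, Sun 17:00] → after → counts.
job61 [Tue 21:00, Wed 16:00] → during → no.
job62 [Thu 22:00, Sat 10:00] → after → counts.
job64 [Mon 00:00, Wed 00:00] → overlaps → no.
job65 [Sat 06:00, Sat 14:00] → after → counts.
Total: 7.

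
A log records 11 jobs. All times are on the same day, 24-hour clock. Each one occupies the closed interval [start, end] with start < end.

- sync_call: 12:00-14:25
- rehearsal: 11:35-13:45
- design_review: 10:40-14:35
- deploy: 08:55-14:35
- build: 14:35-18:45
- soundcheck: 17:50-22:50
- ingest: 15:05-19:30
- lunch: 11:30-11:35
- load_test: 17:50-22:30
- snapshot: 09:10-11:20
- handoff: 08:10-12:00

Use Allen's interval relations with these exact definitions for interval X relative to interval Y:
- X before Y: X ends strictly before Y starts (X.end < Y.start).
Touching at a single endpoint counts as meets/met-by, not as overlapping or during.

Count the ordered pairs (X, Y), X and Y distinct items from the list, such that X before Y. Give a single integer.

Checking all 110 ordered pairs for relation 'before'; matching pairs in alphabetical order:
(deploy, ingest): deploy before ingest ✓
(deploy, load_test): deploy before load_test ✓
(deploy, soundcheck): deploy before soundcheck ✓
(design_review, ingest): design_review before ingest ✓
(design_review, load_test): design_review before load_test ✓
(design_review, soundcheck): design_review before soundcheck ✓
(handoff, build): handoff before build ✓
(handoff, ingest): handoff before ingest ✓
(handoff, load_test): handoff before load_test ✓
(handoff, soundcheck): handoff before soundcheck ✓
(lunch, build): lunch before build ✓
(lunch, ingest): lunch before ingest ✓
(lunch, load_test): lunch before load_test ✓
(lunch, soundcheck): lunch before soundcheck ✓
(lunch, sync_call): lunch before sync_call ✓
(rehearsal, build): rehearsal before build ✓
(rehearsal, ingest): rehearsal before ingest ✓
(rehearsal, load_test): rehearsal before load_test ✓
(rehearsal, soundcheck): rehearsal before soundcheck ✓
(snapshot, build): snapshot before build ✓
(snapshot, ingest): snapshot before ingest ✓
(snapshot, load_test): snapshot before load_test ✓
(snapshot, lunch): snapshot before lunch ✓
(snapshot, rehearsal): snapshot before rehearsal ✓
... plus 6 further pairs not listed.
Count: 30.

30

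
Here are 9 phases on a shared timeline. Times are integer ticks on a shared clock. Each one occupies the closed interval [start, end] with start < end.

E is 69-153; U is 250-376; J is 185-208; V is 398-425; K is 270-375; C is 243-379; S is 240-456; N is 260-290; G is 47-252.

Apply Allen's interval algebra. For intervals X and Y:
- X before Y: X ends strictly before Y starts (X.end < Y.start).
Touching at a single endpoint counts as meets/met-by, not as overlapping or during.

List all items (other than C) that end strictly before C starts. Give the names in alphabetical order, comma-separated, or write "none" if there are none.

E, J

Target C = [243, 379].
E [69, 153] → before → yes.
G [47, 252] → overlaps → no.
J [185, 208] → before → yes.
K [270, 375] → during → no.
N [260, 290] → during → no.
S [240, 456] → contains → no.
U [250, 376] → during → no.
V [398, 425] → after → no.
Result: E, J.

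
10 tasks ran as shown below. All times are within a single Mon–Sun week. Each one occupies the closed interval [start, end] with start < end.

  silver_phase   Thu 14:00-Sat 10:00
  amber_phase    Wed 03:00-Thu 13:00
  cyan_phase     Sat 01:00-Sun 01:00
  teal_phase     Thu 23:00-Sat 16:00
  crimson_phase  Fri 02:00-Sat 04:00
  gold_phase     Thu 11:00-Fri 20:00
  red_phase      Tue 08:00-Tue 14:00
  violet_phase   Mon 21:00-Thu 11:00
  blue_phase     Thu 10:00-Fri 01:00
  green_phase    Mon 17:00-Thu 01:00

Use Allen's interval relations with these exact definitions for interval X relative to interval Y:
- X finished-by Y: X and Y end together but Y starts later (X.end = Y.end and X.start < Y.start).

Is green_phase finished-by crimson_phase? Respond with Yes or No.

green_phase = [Mon 17:00, Thu 01:00], crimson_phase = [Fri 02:00, Sat 04:00].
Actual relation of green_phase to crimson_phase: before.
Asked whether 'finished-by' holds → No.

No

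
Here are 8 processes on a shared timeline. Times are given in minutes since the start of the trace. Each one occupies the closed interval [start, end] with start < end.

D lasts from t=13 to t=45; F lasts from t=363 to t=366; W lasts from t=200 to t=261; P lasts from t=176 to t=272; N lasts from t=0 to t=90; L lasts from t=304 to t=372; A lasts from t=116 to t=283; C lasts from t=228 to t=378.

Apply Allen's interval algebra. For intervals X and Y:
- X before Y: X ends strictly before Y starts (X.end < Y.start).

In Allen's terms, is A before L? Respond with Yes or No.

A = [t=116, t=283], L = [t=304, t=372].
Actual relation of A to L: before.
Asked whether 'before' holds → Yes.

Yes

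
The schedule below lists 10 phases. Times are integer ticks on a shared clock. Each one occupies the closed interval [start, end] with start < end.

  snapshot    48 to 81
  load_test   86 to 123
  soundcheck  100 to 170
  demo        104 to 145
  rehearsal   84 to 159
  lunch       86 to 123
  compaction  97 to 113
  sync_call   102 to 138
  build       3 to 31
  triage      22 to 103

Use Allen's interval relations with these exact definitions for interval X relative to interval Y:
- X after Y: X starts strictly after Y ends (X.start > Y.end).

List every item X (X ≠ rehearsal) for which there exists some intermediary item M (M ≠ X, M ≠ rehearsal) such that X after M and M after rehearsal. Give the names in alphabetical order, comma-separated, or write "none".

Target rehearsal = [84, 159].
Intermediaries M with M after rehearsal: none.
Union: none.

none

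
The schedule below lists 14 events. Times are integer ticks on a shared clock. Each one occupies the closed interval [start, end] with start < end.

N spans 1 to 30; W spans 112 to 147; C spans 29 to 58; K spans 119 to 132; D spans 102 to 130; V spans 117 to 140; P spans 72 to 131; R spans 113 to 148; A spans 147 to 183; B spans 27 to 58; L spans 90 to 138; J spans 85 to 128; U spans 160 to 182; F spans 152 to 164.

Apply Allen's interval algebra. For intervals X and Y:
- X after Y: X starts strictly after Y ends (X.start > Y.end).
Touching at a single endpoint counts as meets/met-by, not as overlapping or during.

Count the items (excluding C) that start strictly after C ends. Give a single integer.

11

Target C = [29, 58].
A [147, 183] → after → counts.
B [27, 58] → finished-by → no.
D [102, 130] → after → counts.
F [152, 164] → after → counts.
J [85, 128] → after → counts.
K [119, 132] → after → counts.
L [90, 138] → after → counts.
N [1, 30] → overlaps → no.
P [72, 131] → after → counts.
R [113, 148] → after → counts.
U [160, 182] → after → counts.
V [117, 140] → after → counts.
W [112, 147] → after → counts.
Total: 11.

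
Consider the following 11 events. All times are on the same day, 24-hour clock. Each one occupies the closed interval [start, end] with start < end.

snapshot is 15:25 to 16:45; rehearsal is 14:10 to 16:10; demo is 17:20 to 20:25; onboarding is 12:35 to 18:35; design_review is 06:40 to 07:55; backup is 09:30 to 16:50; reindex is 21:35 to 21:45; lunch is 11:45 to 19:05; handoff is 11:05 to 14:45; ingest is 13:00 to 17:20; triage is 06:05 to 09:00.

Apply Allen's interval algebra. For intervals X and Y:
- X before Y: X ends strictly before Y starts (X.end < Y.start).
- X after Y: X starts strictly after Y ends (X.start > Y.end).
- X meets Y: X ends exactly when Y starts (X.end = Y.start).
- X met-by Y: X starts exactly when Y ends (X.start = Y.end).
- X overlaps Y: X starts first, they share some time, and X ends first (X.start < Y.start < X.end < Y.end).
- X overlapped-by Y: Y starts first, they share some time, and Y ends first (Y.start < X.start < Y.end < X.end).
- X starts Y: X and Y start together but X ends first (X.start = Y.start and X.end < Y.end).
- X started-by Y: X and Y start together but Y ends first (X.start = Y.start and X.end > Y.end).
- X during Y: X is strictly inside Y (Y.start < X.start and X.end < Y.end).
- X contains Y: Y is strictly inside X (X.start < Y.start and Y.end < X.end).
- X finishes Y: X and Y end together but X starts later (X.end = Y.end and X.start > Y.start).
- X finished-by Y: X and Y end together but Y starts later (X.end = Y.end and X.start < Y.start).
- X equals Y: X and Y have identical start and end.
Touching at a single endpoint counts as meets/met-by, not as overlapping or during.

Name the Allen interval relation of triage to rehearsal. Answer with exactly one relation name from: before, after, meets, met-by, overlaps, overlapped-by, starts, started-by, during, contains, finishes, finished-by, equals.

triage = [06:05, 09:00]; rehearsal = [14:10, 16:10].
Compare endpoints: triage.start < rehearsal.start, triage.start < rehearsal.end, triage.end < rehearsal.start, triage.end < rehearsal.end.
That pattern is 'before'.

before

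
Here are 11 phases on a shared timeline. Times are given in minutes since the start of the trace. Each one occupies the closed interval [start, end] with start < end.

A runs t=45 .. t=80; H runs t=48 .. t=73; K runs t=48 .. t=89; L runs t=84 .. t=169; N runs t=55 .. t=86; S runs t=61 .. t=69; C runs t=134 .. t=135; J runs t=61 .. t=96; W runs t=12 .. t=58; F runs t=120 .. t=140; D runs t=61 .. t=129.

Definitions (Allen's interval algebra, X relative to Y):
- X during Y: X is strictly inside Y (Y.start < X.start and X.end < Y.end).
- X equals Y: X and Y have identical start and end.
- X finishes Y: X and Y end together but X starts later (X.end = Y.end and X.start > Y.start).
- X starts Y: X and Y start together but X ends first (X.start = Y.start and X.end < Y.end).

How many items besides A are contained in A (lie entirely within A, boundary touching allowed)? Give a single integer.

2

Target A = [t=45, t=80].
C [t=134, t=135] → after → no.
D [t=61, t=129] → overlapped-by → no.
F [t=120, t=140] → after → no.
H [t=48, t=73] → during → counts.
J [t=61, t=96] → overlapped-by → no.
K [t=48, t=89] → overlapped-by → no.
L [t=84, t=169] → after → no.
N [t=55, t=86] → overlapped-by → no.
S [t=61, t=69] → during → counts.
W [t=12, t=58] → overlaps → no.
Total: 2.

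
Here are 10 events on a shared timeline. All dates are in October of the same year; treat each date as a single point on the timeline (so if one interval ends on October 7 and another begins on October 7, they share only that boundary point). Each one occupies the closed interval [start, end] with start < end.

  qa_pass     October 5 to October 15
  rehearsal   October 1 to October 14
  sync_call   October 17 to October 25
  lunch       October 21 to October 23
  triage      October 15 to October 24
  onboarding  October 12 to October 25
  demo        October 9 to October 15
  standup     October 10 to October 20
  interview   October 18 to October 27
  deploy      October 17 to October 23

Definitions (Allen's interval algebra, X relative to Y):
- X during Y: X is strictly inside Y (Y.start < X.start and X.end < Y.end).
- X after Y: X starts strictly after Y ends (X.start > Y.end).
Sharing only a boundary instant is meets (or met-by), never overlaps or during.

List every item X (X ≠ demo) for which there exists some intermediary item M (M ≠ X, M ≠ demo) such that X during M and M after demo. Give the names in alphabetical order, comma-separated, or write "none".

lunch

Target demo = [October 9, October 15].
Intermediaries M with M after demo: deploy, interview, lunch, sync_call.
Via deploy — items with X during deploy: none.
Via interview — items with X during interview: lunch.
Via lunch — items with X during lunch: none.
Via sync_call — items with X during sync_call: lunch.
Union: lunch.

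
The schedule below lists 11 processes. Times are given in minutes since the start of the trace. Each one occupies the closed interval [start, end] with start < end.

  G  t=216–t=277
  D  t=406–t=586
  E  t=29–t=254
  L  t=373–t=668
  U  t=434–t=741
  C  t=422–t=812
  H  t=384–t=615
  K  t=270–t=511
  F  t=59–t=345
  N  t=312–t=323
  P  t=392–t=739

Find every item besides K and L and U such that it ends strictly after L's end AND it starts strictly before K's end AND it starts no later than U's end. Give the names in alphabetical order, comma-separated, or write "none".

Conditions: its end is strictly after L's end (X.end > t=668) AND its start is strictly before K's end (X.start < t=511) AND its start is no later than U's end (X.start <= t=741).
C: end t=812 > t=668? ✓; start t=422 < t=511? ✓; start t=422 <= t=741? ✓ → yes.
D: end t=586 > t=668? ✗; start t=406 < t=511? ✓; start t=406 <= t=741? ✓ → no.
E: end t=254 > t=668? ✗; start t=29 < t=511? ✓; start t=29 <= t=741? ✓ → no.
F: end t=345 > t=668? ✗; start t=59 < t=511? ✓; start t=59 <= t=741? ✓ → no.
G: end t=277 > t=668? ✗; start t=216 < t=511? ✓; start t=216 <= t=741? ✓ → no.
H: end t=615 > t=668? ✗; start t=384 < t=511? ✓; start t=384 <= t=741? ✓ → no.
N: end t=323 > t=668? ✗; start t=312 < t=511? ✓; start t=312 <= t=741? ✓ → no.
P: end t=739 > t=668? ✓; start t=392 < t=511? ✓; start t=392 <= t=741? ✓ → yes.
Result: C, P.

C, P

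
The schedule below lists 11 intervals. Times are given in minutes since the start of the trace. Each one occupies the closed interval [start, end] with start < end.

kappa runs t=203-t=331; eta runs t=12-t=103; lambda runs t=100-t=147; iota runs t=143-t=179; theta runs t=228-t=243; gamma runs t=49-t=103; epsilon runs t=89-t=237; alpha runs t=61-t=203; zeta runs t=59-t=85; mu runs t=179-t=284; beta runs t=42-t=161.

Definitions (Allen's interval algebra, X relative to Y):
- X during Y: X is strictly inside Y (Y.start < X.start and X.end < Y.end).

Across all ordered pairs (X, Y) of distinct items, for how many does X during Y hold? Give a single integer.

Checking all 110 ordered pairs for relation 'during'; matching pairs in alphabetical order:
(gamma, beta): gamma during beta ✓
(iota, alpha): iota during alpha ✓
(iota, epsilon): iota during epsilon ✓
(lambda, alpha): lambda during alpha ✓
(lambda, beta): lambda during beta ✓
(lambda, epsilon): lambda during epsilon ✓
(theta, kappa): theta during kappa ✓
(theta, mu): theta during mu ✓
(zeta, beta): zeta during beta ✓
(zeta, eta): zeta during eta ✓
(zeta, gamma): zeta during gamma ✓
Count: 11.

11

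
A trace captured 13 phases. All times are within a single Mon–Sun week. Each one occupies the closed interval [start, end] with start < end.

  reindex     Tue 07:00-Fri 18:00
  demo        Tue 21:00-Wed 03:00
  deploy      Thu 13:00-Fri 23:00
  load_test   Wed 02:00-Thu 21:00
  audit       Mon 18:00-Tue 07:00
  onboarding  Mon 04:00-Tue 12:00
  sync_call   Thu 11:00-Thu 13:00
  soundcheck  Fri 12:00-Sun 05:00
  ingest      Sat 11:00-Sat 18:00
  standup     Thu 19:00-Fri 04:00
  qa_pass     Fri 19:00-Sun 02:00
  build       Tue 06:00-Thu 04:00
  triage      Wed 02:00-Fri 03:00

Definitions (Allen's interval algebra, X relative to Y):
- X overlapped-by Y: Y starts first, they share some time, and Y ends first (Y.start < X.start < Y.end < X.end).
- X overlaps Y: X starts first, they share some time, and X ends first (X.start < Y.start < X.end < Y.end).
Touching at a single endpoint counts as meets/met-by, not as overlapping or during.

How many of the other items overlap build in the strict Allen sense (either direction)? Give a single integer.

Target build = [Tue 06:00, Thu 04:00].
audit [Mon 18:00, Tue 07:00] → overlaps → counts.
demo [Tue 21:00, Wed 03:00] → during → no.
deploy [Thu 13:00, Fri 23:00] → after → no.
ingest [Sat 11:00, Sat 18:00] → after → no.
load_test [Wed 02:00, Thu 21:00] → overlapped-by → counts.
onboarding [Mon 04:00, Tue 12:00] → overlaps → counts.
qa_pass [Fri 19:00, Sun 02:00] → after → no.
reindex [Tue 07:00, Fri 18:00] → overlapped-by → counts.
soundcheck [Fri 12:00, Sun 05:00] → after → no.
standup [Thu 19:00, Fri 04:00] → after → no.
sync_call [Thu 11:00, Thu 13:00] → after → no.
triage [Wed 02:00, Fri 03:00] → overlapped-by → counts.
Total: 5.

5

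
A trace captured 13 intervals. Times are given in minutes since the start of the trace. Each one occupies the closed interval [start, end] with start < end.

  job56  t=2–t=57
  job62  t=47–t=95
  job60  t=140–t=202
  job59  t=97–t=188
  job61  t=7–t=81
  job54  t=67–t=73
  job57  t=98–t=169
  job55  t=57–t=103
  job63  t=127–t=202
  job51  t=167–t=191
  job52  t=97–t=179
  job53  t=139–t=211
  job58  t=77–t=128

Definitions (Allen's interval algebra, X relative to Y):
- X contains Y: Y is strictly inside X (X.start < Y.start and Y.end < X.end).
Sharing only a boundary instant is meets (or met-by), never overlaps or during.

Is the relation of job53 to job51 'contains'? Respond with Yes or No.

job53 = [t=139, t=211], job51 = [t=167, t=191].
Actual relation of job53 to job51: contains.
Asked whether 'contains' holds → Yes.

Yes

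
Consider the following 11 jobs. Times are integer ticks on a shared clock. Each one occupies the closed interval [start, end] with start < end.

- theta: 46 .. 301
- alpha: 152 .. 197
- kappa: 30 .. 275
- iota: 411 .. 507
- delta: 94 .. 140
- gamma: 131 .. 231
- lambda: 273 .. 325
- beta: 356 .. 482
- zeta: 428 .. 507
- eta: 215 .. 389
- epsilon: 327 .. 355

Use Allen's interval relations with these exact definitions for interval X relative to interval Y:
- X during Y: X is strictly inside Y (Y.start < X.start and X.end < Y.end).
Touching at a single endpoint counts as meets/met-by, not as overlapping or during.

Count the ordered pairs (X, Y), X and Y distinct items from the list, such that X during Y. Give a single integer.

9

Checking all 110 ordered pairs for relation 'during'; matching pairs in alphabetical order:
(alpha, gamma): alpha during gamma ✓
(alpha, kappa): alpha during kappa ✓
(alpha, theta): alpha during theta ✓
(delta, kappa): delta during kappa ✓
(delta, theta): delta during theta ✓
(epsilon, eta): epsilon during eta ✓
(gamma, kappa): gamma during kappa ✓
(gamma, theta): gamma during theta ✓
(lambda, eta): lambda during eta ✓
Count: 9.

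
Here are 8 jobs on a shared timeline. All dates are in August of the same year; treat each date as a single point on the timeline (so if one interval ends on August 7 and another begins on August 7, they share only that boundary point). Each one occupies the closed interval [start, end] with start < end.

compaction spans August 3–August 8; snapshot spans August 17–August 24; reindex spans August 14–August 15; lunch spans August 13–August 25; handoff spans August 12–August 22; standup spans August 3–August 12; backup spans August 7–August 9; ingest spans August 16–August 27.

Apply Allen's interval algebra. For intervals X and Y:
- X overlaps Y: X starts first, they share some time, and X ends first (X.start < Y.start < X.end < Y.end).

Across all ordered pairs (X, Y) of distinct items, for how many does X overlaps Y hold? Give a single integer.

Checking all 56 ordered pairs for relation 'overlaps'; matching pairs in alphabetical order:
(compaction, backup): compaction overlaps backup ✓
(handoff, ingest): handoff overlaps ingest ✓
(handoff, lunch): handoff overlaps lunch ✓
(handoff, snapshot): handoff overlaps snapshot ✓
(lunch, ingest): lunch overlaps ingest ✓
Count: 5.

5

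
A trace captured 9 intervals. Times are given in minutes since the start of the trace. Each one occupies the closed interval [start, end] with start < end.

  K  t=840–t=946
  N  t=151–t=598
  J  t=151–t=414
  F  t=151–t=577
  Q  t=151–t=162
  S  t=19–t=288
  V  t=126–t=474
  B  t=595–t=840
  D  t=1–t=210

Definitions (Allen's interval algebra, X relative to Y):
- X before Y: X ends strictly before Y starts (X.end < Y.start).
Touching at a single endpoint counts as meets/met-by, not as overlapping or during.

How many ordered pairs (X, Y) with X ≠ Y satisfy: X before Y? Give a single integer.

Checking all 72 ordered pairs for relation 'before'; matching pairs in alphabetical order:
(D, B): D before B ✓
(D, K): D before K ✓
(F, B): F before B ✓
(F, K): F before K ✓
(J, B): J before B ✓
(J, K): J before K ✓
(N, K): N before K ✓
(Q, B): Q before B ✓
(Q, K): Q before K ✓
(S, B): S before B ✓
(S, K): S before K ✓
(V, B): V before B ✓
(V, K): V before K ✓
Count: 13.

13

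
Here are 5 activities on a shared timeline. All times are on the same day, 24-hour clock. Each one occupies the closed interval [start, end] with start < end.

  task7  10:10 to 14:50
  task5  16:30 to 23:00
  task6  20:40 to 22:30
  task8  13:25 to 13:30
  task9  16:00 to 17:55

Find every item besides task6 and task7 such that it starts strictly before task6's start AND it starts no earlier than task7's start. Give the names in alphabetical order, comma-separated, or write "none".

Conditions: its start is strictly before task6's start (X.start < 20:40) AND its start is no earlier than task7's start (X.start >= 10:10).
task5: start 16:30 < 20:40? ✓; start 16:30 >= 10:10? ✓ → yes.
task8: start 13:25 < 20:40? ✓; start 13:25 >= 10:10? ✓ → yes.
task9: start 16:00 < 20:40? ✓; start 16:00 >= 10:10? ✓ → yes.
Result: task5, task8, task9.

task5, task8, task9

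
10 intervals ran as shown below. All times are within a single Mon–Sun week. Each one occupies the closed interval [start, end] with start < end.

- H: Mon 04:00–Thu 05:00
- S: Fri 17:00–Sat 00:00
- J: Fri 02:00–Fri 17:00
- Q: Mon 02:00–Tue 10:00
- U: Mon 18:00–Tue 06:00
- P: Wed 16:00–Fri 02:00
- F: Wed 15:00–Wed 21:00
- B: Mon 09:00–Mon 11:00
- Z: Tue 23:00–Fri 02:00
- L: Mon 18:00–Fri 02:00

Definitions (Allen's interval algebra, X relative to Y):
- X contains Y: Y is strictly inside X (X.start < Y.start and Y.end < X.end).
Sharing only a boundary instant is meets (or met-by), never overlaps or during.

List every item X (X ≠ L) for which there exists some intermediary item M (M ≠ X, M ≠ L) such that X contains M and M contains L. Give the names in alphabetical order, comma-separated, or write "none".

none

Target L = [Mon 18:00, Fri 02:00].
Intermediaries M with M contains L: none.
Union: none.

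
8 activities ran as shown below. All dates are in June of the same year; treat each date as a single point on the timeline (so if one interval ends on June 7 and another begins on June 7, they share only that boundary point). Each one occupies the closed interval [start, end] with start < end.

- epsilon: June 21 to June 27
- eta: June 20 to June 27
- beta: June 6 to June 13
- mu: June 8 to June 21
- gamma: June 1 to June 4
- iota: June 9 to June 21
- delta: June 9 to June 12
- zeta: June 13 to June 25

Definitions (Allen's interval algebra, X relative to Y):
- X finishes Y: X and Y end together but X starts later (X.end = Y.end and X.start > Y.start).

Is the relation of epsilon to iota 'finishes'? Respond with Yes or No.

epsilon = [June 21, June 27], iota = [June 9, June 21].
Actual relation of epsilon to iota: met-by.
Asked whether 'finishes' holds → No.

No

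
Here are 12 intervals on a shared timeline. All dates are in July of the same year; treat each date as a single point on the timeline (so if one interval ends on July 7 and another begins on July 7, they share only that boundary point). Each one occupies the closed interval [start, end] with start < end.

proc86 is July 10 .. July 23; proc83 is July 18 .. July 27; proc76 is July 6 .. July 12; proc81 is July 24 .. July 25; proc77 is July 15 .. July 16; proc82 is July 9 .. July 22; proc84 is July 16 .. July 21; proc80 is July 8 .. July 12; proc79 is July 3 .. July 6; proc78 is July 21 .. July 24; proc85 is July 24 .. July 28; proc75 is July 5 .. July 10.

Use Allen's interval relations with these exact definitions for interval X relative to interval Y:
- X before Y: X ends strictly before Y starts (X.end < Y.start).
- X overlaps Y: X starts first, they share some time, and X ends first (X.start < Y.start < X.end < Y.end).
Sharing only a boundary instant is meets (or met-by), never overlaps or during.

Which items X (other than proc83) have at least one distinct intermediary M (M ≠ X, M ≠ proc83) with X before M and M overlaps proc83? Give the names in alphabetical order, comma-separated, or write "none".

Target proc83 = [July 18, July 27].
Intermediaries M with M overlaps proc83: proc82, proc84, proc86.
Via proc82 — items with X before proc82: proc79.
Via proc84 — items with X before proc84: proc75, proc76, proc79, proc80.
Via proc86 — items with X before proc86: proc79.
Union: proc75, proc76, proc79, proc80.

proc75, proc76, proc79, proc80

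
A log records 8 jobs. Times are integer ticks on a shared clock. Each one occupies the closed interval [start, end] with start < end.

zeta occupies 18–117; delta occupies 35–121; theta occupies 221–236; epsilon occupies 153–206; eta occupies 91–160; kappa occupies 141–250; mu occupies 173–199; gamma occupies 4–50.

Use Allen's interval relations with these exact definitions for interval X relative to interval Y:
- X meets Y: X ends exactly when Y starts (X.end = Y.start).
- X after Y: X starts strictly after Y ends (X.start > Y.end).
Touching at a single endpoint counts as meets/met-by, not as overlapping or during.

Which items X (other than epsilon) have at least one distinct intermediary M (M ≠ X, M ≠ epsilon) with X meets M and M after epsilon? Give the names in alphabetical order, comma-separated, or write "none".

Target epsilon = [153, 206].
Intermediaries M with M after epsilon: theta.
Via theta — items with X meets theta: none.
Union: none.

none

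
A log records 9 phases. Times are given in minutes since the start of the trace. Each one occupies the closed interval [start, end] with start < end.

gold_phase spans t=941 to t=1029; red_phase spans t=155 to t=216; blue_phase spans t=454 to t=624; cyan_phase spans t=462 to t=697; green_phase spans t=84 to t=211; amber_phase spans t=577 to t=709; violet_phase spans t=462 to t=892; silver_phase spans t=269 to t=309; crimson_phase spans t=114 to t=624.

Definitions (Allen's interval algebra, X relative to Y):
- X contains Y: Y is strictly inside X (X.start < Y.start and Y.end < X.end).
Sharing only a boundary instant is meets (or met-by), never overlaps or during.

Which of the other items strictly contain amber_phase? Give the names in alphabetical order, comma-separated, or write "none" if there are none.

violet_phase

Target amber_phase = [t=577, t=709].
blue_phase [t=454, t=624] → overlaps → no.
crimson_phase [t=114, t=624] → overlaps → no.
cyan_phase [t=462, t=697] → overlaps → no.
gold_phase [t=941, t=1029] → after → no.
green_phase [t=84, t=211] → before → no.
red_phase [t=155, t=216] → before → no.
silver_phase [t=269, t=309] → before → no.
violet_phase [t=462, t=892] → contains → yes.
Result: violet_phase.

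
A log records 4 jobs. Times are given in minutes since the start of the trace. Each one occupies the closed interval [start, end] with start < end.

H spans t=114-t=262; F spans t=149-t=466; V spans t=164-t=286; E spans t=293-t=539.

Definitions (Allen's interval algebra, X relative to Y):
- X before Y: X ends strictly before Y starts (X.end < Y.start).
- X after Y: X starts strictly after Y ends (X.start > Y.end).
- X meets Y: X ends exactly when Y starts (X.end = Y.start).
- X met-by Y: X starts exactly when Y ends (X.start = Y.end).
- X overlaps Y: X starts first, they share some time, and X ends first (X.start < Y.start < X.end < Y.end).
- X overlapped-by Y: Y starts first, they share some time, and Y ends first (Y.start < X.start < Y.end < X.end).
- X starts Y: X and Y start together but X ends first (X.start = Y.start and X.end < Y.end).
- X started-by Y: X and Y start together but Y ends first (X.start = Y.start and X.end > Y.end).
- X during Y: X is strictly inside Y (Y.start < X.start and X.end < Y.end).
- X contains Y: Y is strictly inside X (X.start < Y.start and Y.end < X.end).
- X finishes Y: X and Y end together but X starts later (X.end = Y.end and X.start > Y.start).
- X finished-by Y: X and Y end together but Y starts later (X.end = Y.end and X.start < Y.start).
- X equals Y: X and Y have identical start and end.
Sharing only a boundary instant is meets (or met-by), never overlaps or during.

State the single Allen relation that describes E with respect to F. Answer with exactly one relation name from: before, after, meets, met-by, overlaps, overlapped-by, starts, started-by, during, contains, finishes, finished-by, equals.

overlapped-by

E = [t=293, t=539]; F = [t=149, t=466].
Compare endpoints: E.start > F.start, E.start < F.end, E.end > F.start, E.end > F.end.
That pattern is 'overlapped-by'.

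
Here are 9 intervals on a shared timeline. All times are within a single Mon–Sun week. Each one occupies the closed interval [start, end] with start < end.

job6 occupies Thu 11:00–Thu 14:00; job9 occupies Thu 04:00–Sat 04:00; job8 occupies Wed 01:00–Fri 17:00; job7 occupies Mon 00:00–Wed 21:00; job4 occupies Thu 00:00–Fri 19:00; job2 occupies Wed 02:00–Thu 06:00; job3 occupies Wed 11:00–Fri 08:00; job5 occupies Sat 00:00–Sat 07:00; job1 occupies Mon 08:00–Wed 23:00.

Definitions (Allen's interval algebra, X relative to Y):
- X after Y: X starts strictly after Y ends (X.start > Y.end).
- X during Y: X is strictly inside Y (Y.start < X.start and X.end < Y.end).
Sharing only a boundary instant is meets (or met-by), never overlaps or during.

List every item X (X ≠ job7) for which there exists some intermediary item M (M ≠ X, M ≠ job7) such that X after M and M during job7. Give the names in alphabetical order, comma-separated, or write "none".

Target job7 = [Mon 00:00, Wed 21:00].
Intermediaries M with M during job7: none.
Union: none.

none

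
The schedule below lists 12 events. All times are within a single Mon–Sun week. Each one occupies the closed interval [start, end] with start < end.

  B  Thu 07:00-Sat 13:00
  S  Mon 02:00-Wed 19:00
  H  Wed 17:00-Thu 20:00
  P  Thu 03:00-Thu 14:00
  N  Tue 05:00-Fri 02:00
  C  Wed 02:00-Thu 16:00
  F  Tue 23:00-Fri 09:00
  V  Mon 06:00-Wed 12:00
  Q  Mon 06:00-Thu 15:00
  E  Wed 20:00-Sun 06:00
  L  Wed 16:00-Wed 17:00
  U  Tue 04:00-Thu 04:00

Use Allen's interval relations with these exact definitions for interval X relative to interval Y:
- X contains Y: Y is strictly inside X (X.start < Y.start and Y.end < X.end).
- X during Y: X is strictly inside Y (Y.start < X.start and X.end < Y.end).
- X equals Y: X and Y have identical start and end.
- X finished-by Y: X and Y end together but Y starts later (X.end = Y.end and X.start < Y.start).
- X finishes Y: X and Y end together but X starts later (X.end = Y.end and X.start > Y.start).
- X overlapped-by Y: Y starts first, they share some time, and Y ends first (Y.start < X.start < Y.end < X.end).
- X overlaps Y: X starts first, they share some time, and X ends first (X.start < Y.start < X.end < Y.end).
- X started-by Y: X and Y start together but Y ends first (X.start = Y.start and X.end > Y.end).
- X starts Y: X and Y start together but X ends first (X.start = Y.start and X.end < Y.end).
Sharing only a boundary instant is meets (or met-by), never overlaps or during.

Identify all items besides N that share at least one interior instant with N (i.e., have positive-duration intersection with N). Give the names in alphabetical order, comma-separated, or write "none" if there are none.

B, C, E, F, H, L, P, Q, S, U, V

Target N = [Tue 05:00, Fri 02:00].
B [Thu 07:00, Sat 13:00] → overlapped-by → yes.
C [Wed 02:00, Thu 16:00] → during → yes.
E [Wed 20:00, Sun 06:00] → overlapped-by → yes.
F [Tue 23:00, Fri 09:00] → overlapped-by → yes.
H [Wed 17:00, Thu 20:00] → during → yes.
L [Wed 16:00, Wed 17:00] → during → yes.
P [Thu 03:00, Thu 14:00] → during → yes.
Q [Mon 06:00, Thu 15:00] → overlaps → yes.
S [Mon 02:00, Wed 19:00] → overlaps → yes.
U [Tue 04:00, Thu 04:00] → overlaps → yes.
V [Mon 06:00, Wed 12:00] → overlaps → yes.
Result: B, C, E, F, H, L, P, Q, S, U, V.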